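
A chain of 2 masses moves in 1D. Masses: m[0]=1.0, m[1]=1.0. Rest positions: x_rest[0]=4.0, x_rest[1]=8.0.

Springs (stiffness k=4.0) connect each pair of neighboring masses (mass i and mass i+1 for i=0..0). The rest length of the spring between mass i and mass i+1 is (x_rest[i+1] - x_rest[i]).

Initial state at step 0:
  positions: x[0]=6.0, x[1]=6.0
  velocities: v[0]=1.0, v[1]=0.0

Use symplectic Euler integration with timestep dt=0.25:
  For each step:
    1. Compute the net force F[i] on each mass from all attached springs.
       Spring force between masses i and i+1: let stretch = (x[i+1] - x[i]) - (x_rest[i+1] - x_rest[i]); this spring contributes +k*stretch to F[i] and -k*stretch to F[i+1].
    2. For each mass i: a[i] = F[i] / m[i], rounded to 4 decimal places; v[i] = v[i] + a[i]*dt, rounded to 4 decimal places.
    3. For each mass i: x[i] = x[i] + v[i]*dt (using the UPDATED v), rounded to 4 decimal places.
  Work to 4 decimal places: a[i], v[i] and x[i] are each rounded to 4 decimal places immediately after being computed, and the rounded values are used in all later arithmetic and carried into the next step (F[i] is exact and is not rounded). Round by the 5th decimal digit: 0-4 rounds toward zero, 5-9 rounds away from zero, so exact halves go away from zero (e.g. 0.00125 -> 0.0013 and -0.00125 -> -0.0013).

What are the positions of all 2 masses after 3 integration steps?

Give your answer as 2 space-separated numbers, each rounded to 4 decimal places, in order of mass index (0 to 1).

Step 0: x=[6.0000 6.0000] v=[1.0000 0.0000]
Step 1: x=[5.2500 7.0000] v=[-3.0000 4.0000]
Step 2: x=[3.9375 8.5625] v=[-5.2500 6.2500]
Step 3: x=[2.7813 9.9688] v=[-4.6250 5.6250]

Answer: 2.7813 9.9688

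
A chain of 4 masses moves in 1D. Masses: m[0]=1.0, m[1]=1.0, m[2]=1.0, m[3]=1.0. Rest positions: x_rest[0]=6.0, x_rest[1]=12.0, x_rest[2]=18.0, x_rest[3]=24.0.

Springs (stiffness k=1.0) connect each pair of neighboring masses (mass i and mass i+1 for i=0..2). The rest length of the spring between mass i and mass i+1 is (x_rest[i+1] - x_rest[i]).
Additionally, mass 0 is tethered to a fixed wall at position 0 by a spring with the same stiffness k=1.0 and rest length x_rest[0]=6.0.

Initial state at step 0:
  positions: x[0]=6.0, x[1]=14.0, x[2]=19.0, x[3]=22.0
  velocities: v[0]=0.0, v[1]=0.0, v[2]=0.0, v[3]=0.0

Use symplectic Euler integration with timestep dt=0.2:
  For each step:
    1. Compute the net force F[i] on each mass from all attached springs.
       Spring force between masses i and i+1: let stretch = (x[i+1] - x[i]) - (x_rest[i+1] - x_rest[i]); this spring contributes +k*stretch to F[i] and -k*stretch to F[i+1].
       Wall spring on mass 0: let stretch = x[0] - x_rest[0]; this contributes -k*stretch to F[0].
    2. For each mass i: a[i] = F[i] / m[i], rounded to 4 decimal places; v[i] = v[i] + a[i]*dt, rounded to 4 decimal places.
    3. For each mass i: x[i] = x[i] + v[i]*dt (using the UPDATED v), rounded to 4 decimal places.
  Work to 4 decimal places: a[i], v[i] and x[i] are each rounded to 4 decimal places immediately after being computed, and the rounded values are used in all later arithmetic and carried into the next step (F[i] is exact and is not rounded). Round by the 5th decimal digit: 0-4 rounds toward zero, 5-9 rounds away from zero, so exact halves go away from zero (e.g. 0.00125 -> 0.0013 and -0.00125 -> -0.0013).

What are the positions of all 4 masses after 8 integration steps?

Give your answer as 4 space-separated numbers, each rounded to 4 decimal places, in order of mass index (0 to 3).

Step 0: x=[6.0000 14.0000 19.0000 22.0000] v=[0.0000 0.0000 0.0000 0.0000]
Step 1: x=[6.0800 13.8800 18.9200 22.1200] v=[0.4000 -0.6000 -0.4000 0.6000]
Step 2: x=[6.2288 13.6496 18.7664 22.3520] v=[0.7440 -1.1520 -0.7680 1.1600]
Step 3: x=[6.4253 13.3270 18.5516 22.6806] v=[0.9824 -1.6128 -1.0742 1.6429]
Step 4: x=[6.6408 12.9374 18.2929 23.0840] v=[1.0777 -1.9482 -1.2933 2.0171]
Step 5: x=[6.8426 12.5101 18.0117 23.5358] v=[1.0089 -2.1364 -1.4062 2.2589]
Step 6: x=[6.9974 12.0762 17.7314 24.0066] v=[0.7739 -2.1696 -1.4017 2.3541]
Step 7: x=[7.0754 11.6653 17.4759 24.4664] v=[0.3902 -2.0543 -1.2777 2.2991]
Step 8: x=[7.0540 11.3033 17.2676 24.8866] v=[-0.1069 -1.8102 -1.0417 2.1010]

Answer: 7.0540 11.3033 17.2676 24.8866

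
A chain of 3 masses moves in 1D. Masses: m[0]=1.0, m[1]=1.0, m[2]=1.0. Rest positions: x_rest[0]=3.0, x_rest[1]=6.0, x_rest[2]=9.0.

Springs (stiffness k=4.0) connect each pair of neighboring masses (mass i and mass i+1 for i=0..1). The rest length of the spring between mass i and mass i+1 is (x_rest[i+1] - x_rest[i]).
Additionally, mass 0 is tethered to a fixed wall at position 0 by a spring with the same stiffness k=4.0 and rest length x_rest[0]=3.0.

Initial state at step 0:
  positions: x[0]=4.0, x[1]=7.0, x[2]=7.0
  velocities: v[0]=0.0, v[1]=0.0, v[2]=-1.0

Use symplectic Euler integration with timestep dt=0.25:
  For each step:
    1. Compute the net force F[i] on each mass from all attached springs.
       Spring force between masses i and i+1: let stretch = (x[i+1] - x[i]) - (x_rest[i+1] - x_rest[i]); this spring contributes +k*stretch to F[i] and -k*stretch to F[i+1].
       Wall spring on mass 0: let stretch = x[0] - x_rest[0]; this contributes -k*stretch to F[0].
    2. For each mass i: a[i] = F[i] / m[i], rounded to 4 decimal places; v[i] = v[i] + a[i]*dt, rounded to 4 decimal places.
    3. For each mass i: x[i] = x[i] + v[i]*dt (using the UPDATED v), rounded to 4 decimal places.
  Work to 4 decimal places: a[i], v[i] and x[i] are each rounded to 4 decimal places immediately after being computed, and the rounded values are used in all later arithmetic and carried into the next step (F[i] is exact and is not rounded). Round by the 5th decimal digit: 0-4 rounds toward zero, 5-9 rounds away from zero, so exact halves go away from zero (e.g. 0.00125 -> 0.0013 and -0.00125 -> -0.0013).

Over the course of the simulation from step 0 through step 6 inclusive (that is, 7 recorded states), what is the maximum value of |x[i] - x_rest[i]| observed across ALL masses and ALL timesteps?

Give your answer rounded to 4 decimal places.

Answer: 2.1123

Derivation:
Step 0: x=[4.0000 7.0000 7.0000] v=[0.0000 0.0000 -1.0000]
Step 1: x=[3.7500 6.2500 7.5000] v=[-1.0000 -3.0000 2.0000]
Step 2: x=[3.1875 5.1875 8.4375] v=[-2.2500 -4.2500 3.7500]
Step 3: x=[2.3281 4.4375 9.3125] v=[-3.4375 -3.0000 3.5000]
Step 4: x=[1.4141 4.3789 9.7188] v=[-3.6562 -0.2344 1.6250]
Step 5: x=[0.8877 4.9141 9.5401] v=[-2.1055 2.1407 -0.7149]
Step 6: x=[1.1460 5.5992 8.9549] v=[1.0332 2.7403 -2.3409]
Max displacement = 2.1123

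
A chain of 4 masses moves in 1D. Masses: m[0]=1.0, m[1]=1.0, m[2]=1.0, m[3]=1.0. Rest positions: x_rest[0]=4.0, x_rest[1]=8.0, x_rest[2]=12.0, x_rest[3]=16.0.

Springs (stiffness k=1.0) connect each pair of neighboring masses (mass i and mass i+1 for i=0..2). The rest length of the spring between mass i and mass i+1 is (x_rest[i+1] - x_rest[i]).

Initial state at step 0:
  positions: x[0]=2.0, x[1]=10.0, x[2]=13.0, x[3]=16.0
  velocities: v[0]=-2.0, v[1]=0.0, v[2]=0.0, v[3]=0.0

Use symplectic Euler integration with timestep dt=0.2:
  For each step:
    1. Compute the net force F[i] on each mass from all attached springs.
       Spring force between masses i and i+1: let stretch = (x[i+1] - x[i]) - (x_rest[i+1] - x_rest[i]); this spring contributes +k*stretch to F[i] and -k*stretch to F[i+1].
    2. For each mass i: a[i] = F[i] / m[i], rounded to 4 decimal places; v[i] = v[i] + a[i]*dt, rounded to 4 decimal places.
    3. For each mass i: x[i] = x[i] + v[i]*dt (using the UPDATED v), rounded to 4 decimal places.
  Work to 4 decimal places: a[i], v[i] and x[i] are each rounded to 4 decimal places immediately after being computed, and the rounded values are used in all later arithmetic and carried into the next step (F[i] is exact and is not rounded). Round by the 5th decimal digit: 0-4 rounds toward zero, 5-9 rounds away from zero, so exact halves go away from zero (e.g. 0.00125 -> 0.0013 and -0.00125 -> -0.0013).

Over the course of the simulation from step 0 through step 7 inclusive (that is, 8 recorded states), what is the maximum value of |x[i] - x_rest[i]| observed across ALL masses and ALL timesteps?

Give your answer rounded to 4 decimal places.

Answer: 2.3184

Derivation:
Step 0: x=[2.0000 10.0000 13.0000 16.0000] v=[-2.0000 0.0000 0.0000 0.0000]
Step 1: x=[1.7600 9.8000 13.0000 16.0400] v=[-1.2000 -1.0000 0.0000 0.2000]
Step 2: x=[1.6816 9.4064 12.9936 16.1184] v=[-0.3920 -1.9680 -0.0320 0.3920]
Step 3: x=[1.7522 8.8473 12.9687 16.2318] v=[0.3530 -2.7955 -0.1245 0.5670]
Step 4: x=[1.9466 8.1693 12.9095 16.3747] v=[0.9720 -3.3902 -0.2962 0.7144]
Step 5: x=[2.2299 7.4320 12.7993 16.5390] v=[1.4165 -3.6867 -0.5512 0.8214]
Step 6: x=[2.5613 6.7013 12.6240 16.7137] v=[1.6569 -3.6537 -0.8767 0.8735]
Step 7: x=[2.8983 6.0419 12.3753 16.8848] v=[1.6849 -3.2972 -1.2433 0.8556]
Max displacement = 2.3184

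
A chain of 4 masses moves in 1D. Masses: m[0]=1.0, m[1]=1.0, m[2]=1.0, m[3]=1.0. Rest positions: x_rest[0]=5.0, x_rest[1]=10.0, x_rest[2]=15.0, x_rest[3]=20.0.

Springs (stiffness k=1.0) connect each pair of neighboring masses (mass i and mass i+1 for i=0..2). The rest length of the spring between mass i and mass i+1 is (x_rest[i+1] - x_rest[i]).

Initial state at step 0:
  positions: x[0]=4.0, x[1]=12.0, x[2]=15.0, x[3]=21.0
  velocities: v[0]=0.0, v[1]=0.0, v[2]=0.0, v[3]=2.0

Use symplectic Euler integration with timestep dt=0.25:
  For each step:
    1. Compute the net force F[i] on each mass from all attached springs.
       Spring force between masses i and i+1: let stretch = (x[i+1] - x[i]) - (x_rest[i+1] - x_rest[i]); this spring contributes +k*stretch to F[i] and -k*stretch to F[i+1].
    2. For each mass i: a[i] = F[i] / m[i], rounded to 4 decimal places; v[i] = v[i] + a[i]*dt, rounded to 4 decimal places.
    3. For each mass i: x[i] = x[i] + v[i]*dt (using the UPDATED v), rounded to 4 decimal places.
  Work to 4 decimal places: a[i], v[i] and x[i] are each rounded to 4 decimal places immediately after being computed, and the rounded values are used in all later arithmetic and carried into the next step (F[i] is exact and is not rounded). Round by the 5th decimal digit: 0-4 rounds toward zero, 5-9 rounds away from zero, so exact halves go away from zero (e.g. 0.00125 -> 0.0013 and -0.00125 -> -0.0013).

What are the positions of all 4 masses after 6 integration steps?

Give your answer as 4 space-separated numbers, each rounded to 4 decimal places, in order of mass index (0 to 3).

Answer: 6.1966 8.9472 17.2602 22.5963

Derivation:
Step 0: x=[4.0000 12.0000 15.0000 21.0000] v=[0.0000 0.0000 0.0000 2.0000]
Step 1: x=[4.1875 11.6875 15.1875 21.4375] v=[0.7500 -1.2500 0.7500 1.7500]
Step 2: x=[4.5313 11.1250 15.5469 21.7969] v=[1.3750 -2.2500 1.4375 1.4375]
Step 3: x=[4.9747 10.4268 16.0205 22.0782] v=[1.7734 -2.7930 1.8945 1.1250]
Step 4: x=[5.4463 9.7374 16.5231 22.2934] v=[1.8864 -2.7576 2.0105 0.8606]
Step 5: x=[5.8736 9.2039 16.9623 22.4604] v=[1.7092 -2.1340 1.7567 0.6680]
Step 6: x=[6.1966 8.9472 17.2602 22.5963] v=[1.2918 -1.0270 1.1916 0.5435]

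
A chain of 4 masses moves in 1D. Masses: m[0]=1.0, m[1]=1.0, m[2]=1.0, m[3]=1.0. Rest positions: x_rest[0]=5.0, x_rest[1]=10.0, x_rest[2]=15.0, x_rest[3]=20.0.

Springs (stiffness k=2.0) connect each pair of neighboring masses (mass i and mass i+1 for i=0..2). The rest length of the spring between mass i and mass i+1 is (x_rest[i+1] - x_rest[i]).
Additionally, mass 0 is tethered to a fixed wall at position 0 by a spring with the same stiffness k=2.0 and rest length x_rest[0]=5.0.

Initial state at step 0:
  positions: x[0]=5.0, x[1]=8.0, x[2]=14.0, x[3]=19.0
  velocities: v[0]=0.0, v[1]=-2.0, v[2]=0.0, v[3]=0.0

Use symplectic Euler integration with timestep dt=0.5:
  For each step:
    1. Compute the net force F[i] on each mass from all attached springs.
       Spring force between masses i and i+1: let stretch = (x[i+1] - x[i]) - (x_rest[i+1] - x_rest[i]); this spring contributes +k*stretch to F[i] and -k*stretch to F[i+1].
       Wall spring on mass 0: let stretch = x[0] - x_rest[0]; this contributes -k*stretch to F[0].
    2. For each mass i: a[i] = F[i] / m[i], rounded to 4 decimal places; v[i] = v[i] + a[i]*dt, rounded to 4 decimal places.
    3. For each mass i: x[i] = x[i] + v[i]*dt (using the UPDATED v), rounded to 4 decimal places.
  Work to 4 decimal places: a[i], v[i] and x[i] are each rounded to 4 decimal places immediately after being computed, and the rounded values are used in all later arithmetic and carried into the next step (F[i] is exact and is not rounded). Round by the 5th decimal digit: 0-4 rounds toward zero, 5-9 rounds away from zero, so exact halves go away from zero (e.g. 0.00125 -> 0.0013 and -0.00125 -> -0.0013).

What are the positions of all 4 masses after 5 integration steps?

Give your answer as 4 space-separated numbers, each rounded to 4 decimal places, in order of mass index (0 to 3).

Answer: 5.5313 9.1875 13.6563 18.3125

Derivation:
Step 0: x=[5.0000 8.0000 14.0000 19.0000] v=[0.0000 -2.0000 0.0000 0.0000]
Step 1: x=[4.0000 8.5000 13.5000 19.0000] v=[-2.0000 1.0000 -1.0000 0.0000]
Step 2: x=[3.2500 9.2500 13.2500 18.7500] v=[-1.5000 1.5000 -0.5000 -0.5000]
Step 3: x=[3.8750 9.0000 13.7500 18.2500] v=[1.2500 -0.5000 1.0000 -1.0000]
Step 4: x=[5.1250 8.5625 14.1250 18.0000] v=[2.5000 -0.8750 0.7500 -0.5000]
Step 5: x=[5.5313 9.1875 13.6563 18.3125] v=[0.8125 1.2500 -0.9375 0.6250]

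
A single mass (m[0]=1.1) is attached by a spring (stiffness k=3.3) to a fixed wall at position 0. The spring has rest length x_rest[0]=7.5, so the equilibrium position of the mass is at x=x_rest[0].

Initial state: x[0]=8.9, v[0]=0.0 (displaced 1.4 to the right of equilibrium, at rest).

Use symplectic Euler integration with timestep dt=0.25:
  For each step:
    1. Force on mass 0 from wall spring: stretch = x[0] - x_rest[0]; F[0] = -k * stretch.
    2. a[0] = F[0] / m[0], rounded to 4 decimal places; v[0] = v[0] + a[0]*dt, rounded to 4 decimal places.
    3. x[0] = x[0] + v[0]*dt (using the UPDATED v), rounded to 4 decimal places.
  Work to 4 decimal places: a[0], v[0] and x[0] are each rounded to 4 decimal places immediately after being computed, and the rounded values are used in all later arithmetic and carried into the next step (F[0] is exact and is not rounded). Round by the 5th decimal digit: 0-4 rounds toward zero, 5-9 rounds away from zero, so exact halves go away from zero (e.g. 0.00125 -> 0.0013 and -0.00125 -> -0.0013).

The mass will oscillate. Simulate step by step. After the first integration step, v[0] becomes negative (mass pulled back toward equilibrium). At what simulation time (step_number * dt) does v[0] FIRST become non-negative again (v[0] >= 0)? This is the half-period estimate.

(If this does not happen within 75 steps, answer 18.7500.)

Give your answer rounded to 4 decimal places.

Answer: 2.0000

Derivation:
Step 0: x=[8.9000] v=[0.0000]
Step 1: x=[8.6375] v=[-1.0500]
Step 2: x=[8.1617] v=[-1.9031]
Step 3: x=[7.5619] v=[-2.3994]
Step 4: x=[6.9505] v=[-2.4458]
Step 5: x=[6.4421] v=[-2.0337]
Step 6: x=[6.1320] v=[-1.2403]
Step 7: x=[6.0784] v=[-0.2143]
Step 8: x=[6.2914] v=[0.8519]
First v>=0 after going negative at step 8, time=2.0000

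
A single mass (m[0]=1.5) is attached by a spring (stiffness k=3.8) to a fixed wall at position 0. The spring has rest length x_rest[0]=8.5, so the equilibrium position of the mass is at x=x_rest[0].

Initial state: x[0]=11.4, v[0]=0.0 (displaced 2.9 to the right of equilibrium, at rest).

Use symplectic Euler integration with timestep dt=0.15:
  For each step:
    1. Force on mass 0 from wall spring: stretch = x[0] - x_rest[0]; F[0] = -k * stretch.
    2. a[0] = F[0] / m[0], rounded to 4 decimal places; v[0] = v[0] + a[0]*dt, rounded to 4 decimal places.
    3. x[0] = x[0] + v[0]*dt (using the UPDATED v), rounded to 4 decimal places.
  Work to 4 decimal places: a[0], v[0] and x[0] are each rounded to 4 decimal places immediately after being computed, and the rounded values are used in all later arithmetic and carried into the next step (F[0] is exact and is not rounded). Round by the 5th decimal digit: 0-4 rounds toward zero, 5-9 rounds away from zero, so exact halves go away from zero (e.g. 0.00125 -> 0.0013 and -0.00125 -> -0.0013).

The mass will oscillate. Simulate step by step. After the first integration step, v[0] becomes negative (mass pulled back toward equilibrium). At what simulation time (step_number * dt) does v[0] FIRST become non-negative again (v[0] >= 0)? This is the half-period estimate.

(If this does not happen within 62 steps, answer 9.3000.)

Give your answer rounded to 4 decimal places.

Answer: 2.1000

Derivation:
Step 0: x=[11.4000] v=[0.0000]
Step 1: x=[11.2347] v=[-1.1020]
Step 2: x=[10.9135] v=[-2.1412]
Step 3: x=[10.4548] v=[-3.0583]
Step 4: x=[9.8846] v=[-3.8011]
Step 5: x=[9.2355] v=[-4.3273]
Step 6: x=[8.5445] v=[-4.6068]
Step 7: x=[7.8509] v=[-4.6237]
Step 8: x=[7.1944] v=[-4.3770]
Step 9: x=[6.6123] v=[-3.8809]
Step 10: x=[6.1378] v=[-3.1636]
Step 11: x=[5.7979] v=[-2.2660]
Step 12: x=[5.6120] v=[-1.2392]
Step 13: x=[5.5907] v=[-0.1418]
Step 14: x=[5.7353] v=[0.9637]
First v>=0 after going negative at step 14, time=2.1000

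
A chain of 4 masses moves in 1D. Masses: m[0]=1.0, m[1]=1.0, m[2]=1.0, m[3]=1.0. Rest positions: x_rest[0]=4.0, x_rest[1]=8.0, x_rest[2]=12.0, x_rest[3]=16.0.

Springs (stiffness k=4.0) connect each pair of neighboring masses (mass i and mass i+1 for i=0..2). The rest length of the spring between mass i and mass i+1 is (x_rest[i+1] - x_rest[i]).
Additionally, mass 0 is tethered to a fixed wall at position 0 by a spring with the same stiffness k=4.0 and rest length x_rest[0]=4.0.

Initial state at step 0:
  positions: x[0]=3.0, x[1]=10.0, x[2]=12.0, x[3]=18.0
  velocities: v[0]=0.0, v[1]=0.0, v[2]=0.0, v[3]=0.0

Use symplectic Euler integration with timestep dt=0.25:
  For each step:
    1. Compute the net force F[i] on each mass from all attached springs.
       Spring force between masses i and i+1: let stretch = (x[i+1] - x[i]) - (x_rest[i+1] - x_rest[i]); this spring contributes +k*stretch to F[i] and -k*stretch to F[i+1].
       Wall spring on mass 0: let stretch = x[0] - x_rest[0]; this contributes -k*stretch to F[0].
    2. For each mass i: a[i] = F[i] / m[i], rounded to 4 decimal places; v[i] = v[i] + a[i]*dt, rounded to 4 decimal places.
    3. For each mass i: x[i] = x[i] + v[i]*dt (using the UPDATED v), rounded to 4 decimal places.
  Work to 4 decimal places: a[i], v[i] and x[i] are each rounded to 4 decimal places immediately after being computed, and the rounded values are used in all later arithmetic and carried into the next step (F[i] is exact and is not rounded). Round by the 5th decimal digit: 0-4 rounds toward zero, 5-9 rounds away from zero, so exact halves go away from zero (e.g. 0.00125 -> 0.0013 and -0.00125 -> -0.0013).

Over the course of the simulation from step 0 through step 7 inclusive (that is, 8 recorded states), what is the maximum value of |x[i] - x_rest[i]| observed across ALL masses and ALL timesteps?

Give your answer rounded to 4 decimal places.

Answer: 2.3514

Derivation:
Step 0: x=[3.0000 10.0000 12.0000 18.0000] v=[0.0000 0.0000 0.0000 0.0000]
Step 1: x=[4.0000 8.7500 13.0000 17.5000] v=[4.0000 -5.0000 4.0000 -2.0000]
Step 2: x=[5.1875 7.3750 14.0625 16.8750] v=[4.7500 -5.5000 4.2500 -2.5000]
Step 3: x=[5.6250 7.1250 14.1563 16.5469] v=[1.7500 -1.0000 0.3750 -1.3125]
Step 4: x=[5.0313 8.2578 13.0899 16.6211] v=[-2.3750 4.5313 -4.2657 0.2969]
Step 5: x=[3.9864 9.7920 11.6983 16.8125] v=[-4.1798 6.1369 -5.5666 0.7657]
Step 6: x=[3.3963 10.3514 11.1086 16.7254] v=[-2.3606 2.2376 -2.3587 -0.3485]
Step 7: x=[3.6959 9.3613 11.7338 16.2341] v=[1.1982 -3.9603 2.5009 -1.9653]
Max displacement = 2.3514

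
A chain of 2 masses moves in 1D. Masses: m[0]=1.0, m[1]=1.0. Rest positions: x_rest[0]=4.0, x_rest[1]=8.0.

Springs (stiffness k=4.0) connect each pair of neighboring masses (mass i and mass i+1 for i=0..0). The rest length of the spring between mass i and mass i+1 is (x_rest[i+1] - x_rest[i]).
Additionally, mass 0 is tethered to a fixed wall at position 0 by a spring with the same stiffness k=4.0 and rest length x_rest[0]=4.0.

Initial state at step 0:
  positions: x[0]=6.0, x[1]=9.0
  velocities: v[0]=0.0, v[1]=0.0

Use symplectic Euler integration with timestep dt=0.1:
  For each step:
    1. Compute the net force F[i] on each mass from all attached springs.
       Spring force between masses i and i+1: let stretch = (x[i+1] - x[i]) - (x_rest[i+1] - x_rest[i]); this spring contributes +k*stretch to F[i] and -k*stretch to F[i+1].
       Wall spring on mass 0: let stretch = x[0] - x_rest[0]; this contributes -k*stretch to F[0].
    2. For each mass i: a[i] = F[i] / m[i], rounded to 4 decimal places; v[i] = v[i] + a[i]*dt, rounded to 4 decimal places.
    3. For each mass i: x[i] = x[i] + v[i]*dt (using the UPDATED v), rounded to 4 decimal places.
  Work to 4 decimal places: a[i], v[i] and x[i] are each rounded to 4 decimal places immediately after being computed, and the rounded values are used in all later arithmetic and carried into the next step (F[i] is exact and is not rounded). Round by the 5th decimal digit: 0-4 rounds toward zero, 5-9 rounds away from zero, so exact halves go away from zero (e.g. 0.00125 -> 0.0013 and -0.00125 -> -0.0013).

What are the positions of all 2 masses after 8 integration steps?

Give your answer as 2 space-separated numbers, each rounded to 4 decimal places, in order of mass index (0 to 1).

Answer: 3.5559 9.3867

Derivation:
Step 0: x=[6.0000 9.0000] v=[0.0000 0.0000]
Step 1: x=[5.8800 9.0400] v=[-1.2000 0.4000]
Step 2: x=[5.6512 9.1136] v=[-2.2880 0.7360]
Step 3: x=[5.3349 9.2087] v=[-3.1635 0.9510]
Step 4: x=[4.9601 9.3089] v=[-3.7479 1.0015]
Step 5: x=[4.5609 9.3951] v=[-3.9924 0.8620]
Step 6: x=[4.1726 9.4479] v=[-3.8831 0.5283]
Step 7: x=[3.8284 9.4497] v=[-3.4420 0.0182]
Step 8: x=[3.5559 9.3867] v=[-2.7248 -0.6303]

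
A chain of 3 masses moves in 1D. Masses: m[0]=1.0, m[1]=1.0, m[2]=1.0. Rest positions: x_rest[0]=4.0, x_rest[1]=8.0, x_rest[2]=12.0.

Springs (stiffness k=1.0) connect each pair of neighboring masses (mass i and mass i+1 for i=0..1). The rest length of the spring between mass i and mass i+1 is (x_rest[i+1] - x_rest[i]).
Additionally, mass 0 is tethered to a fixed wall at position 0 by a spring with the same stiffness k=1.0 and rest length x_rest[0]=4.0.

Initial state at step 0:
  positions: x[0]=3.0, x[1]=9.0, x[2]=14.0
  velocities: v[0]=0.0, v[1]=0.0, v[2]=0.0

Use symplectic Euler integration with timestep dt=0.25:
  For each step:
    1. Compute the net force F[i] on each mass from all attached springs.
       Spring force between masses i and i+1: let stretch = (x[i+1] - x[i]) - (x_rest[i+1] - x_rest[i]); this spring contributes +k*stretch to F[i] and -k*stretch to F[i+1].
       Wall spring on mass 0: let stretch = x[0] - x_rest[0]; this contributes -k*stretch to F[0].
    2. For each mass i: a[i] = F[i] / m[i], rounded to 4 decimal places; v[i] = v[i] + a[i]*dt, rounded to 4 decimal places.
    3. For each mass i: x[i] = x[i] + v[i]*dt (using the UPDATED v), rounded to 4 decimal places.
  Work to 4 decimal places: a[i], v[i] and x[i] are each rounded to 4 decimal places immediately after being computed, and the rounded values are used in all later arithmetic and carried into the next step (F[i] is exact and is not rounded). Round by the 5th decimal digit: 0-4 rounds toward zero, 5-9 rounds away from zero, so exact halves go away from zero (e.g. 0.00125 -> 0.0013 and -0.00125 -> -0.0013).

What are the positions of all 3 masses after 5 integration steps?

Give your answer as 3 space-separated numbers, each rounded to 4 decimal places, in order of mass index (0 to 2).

Answer: 4.9716 8.5139 13.0874

Derivation:
Step 0: x=[3.0000 9.0000 14.0000] v=[0.0000 0.0000 0.0000]
Step 1: x=[3.1875 8.9375 13.9375] v=[0.7500 -0.2500 -0.2500]
Step 2: x=[3.5352 8.8281 13.8125] v=[1.3906 -0.4375 -0.5000]
Step 3: x=[3.9927 8.6995 13.6260] v=[1.8300 -0.5146 -0.7461]
Step 4: x=[4.4948 8.5846 13.3816] v=[2.0085 -0.4597 -0.9777]
Step 5: x=[4.9716 8.5139 13.0874] v=[1.9073 -0.2829 -1.1770]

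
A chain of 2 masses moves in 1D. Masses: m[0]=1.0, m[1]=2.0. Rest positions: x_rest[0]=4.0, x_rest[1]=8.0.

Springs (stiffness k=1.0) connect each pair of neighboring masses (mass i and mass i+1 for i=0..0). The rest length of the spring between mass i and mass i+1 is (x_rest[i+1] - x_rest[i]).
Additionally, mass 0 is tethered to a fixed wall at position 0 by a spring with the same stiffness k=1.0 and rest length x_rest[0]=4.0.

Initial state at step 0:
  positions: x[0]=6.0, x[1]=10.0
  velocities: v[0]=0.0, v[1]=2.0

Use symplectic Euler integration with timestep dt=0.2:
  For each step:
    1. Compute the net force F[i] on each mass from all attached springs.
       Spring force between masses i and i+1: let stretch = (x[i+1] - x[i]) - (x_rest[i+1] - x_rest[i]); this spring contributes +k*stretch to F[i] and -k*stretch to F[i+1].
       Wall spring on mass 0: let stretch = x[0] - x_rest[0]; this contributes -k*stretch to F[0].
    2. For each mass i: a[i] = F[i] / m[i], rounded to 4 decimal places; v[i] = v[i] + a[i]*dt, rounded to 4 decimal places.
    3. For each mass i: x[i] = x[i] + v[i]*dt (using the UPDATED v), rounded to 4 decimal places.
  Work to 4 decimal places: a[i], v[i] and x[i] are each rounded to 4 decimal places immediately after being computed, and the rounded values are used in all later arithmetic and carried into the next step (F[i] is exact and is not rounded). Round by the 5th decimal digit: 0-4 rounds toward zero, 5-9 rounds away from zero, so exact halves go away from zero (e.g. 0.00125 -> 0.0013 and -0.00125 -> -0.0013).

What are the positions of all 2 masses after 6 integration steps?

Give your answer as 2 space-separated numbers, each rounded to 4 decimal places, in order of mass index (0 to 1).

Answer: 5.1974 12.0462

Derivation:
Step 0: x=[6.0000 10.0000] v=[0.0000 2.0000]
Step 1: x=[5.9200 10.4000] v=[-0.4000 2.0000]
Step 2: x=[5.7824 10.7904] v=[-0.6880 1.9520]
Step 3: x=[5.6138 11.1606] v=[-0.8429 1.8512]
Step 4: x=[5.4425 11.4999] v=[-0.8563 1.6965]
Step 5: x=[5.2958 11.7981] v=[-0.7333 1.4908]
Step 6: x=[5.1974 12.0462] v=[-0.4920 1.2406]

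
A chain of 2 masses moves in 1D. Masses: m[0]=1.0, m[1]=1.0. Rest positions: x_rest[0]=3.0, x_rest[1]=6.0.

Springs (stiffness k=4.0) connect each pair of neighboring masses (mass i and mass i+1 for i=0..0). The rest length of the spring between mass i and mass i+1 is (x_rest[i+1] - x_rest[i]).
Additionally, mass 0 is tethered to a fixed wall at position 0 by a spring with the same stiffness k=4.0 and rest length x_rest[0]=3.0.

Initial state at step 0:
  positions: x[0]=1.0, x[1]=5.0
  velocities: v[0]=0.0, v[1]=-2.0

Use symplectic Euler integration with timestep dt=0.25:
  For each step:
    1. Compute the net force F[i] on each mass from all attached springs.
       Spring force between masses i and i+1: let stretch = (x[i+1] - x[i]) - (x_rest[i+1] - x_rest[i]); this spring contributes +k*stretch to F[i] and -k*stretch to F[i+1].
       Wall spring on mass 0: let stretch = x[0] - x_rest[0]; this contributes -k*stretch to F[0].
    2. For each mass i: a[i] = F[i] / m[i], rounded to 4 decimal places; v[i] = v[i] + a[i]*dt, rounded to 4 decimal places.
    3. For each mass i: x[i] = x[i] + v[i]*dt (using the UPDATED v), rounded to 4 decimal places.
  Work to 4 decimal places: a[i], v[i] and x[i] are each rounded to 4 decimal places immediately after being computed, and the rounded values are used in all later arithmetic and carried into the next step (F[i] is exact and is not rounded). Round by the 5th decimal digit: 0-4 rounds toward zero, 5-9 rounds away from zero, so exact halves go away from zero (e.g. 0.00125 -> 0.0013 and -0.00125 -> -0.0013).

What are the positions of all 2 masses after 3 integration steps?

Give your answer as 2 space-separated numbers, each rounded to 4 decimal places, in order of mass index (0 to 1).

Answer: 3.1875 3.5156

Derivation:
Step 0: x=[1.0000 5.0000] v=[0.0000 -2.0000]
Step 1: x=[1.7500 4.2500] v=[3.0000 -3.0000]
Step 2: x=[2.6875 3.6250] v=[3.7500 -2.5000]
Step 3: x=[3.1875 3.5156] v=[2.0000 -0.4375]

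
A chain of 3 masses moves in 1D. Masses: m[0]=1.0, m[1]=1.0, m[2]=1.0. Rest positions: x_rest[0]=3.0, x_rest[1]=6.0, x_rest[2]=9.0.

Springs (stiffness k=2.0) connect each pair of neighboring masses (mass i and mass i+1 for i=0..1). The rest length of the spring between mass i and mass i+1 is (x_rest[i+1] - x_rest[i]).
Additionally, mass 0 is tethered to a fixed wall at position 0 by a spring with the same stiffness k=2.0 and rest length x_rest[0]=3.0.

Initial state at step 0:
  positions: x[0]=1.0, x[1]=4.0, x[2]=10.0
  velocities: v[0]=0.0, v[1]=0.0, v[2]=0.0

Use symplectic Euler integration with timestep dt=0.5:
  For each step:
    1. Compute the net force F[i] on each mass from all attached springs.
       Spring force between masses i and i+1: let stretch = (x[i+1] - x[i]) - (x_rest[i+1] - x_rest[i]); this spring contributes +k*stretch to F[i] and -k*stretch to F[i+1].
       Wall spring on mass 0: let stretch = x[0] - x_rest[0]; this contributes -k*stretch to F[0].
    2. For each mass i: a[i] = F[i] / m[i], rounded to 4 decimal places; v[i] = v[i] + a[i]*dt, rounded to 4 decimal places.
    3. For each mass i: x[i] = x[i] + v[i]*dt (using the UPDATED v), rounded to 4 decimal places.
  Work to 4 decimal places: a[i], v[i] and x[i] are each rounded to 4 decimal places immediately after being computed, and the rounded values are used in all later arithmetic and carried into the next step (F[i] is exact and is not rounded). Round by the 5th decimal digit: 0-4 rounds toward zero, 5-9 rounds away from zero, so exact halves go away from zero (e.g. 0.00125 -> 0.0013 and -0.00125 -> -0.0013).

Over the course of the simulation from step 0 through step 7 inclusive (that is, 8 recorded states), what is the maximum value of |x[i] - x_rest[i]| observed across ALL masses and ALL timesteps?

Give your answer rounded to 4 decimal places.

Step 0: x=[1.0000 4.0000 10.0000] v=[0.0000 0.0000 0.0000]
Step 1: x=[2.0000 5.5000 8.5000] v=[2.0000 3.0000 -3.0000]
Step 2: x=[3.7500 6.7500 7.0000] v=[3.5000 2.5000 -3.0000]
Step 3: x=[5.1250 6.6250 6.8750] v=[2.7500 -0.2500 -0.2500]
Step 4: x=[4.6875 5.8750 8.1250] v=[-0.8750 -1.5000 2.5000]
Step 5: x=[2.5000 5.6563 9.7500] v=[-4.3750 -0.4375 3.2500]
Step 6: x=[0.6407 5.9063 10.8282] v=[-3.7187 0.4999 2.1563]
Step 7: x=[1.0938 5.9844 10.9454] v=[0.9062 0.1562 0.2344]
Max displacement = 2.3593

Answer: 2.3593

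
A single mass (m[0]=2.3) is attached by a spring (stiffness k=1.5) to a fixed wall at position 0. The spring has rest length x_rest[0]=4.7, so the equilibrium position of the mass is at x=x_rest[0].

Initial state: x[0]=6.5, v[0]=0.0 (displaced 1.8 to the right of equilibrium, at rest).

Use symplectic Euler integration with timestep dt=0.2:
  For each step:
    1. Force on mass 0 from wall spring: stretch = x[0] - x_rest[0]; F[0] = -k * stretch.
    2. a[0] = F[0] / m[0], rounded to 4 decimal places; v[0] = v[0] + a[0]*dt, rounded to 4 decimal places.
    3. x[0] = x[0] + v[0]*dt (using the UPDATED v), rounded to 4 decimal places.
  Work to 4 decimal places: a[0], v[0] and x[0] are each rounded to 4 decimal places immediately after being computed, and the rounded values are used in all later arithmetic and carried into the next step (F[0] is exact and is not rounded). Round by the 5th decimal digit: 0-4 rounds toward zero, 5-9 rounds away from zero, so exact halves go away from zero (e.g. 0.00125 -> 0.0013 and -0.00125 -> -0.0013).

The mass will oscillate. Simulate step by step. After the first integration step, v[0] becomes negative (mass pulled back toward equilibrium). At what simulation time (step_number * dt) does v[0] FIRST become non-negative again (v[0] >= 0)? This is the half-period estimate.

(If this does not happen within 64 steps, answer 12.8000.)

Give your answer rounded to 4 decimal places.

Answer: 4.0000

Derivation:
Step 0: x=[6.5000] v=[0.0000]
Step 1: x=[6.4530] v=[-0.2348]
Step 2: x=[6.3603] v=[-0.4635]
Step 3: x=[6.2243] v=[-0.6801]
Step 4: x=[6.0485] v=[-0.8789]
Step 5: x=[5.8375] v=[-1.0548]
Step 6: x=[5.5969] v=[-1.2032]
Step 7: x=[5.3329] v=[-1.3202]
Step 8: x=[5.0523] v=[-1.4028]
Step 9: x=[4.7625] v=[-1.4488]
Step 10: x=[4.4711] v=[-1.4570]
Step 11: x=[4.1857] v=[-1.4271]
Step 12: x=[3.9137] v=[-1.3600]
Step 13: x=[3.6622] v=[-1.2574]
Step 14: x=[3.4378] v=[-1.1220]
Step 15: x=[3.2463] v=[-0.9574]
Step 16: x=[3.0927] v=[-0.7678]
Step 17: x=[2.9811] v=[-0.5582]
Step 18: x=[2.9143] v=[-0.3340]
Step 19: x=[2.8941] v=[-0.1011]
Step 20: x=[2.9210] v=[0.1345]
First v>=0 after going negative at step 20, time=4.0000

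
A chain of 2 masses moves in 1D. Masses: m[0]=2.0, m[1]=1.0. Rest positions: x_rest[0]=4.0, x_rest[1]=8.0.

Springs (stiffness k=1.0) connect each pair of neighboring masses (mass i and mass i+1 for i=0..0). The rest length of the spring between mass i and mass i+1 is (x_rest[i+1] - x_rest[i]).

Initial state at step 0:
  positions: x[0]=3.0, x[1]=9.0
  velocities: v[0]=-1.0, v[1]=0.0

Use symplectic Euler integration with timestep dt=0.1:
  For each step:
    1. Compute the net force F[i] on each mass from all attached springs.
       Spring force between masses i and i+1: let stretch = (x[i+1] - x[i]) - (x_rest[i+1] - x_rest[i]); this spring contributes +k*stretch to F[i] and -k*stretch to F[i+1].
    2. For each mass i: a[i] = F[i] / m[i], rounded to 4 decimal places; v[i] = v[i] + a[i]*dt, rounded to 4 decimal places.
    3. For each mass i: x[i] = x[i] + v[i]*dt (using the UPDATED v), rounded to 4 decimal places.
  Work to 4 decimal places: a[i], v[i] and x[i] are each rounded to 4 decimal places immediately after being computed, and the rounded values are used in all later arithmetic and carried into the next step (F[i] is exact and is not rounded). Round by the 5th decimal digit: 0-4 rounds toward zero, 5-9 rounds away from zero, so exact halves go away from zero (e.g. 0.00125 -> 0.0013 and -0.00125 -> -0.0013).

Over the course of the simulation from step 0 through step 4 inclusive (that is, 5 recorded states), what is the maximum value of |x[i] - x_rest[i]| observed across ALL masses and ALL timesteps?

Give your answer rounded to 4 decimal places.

Step 0: x=[3.0000 9.0000] v=[-1.0000 0.0000]
Step 1: x=[2.9100 8.9800] v=[-0.9000 -0.2000]
Step 2: x=[2.8304 8.9393] v=[-0.7965 -0.4070]
Step 3: x=[2.7613 8.8775] v=[-0.6911 -0.6179]
Step 4: x=[2.7028 8.7946] v=[-0.5853 -0.8295]
Max displacement = 1.2972

Answer: 1.2972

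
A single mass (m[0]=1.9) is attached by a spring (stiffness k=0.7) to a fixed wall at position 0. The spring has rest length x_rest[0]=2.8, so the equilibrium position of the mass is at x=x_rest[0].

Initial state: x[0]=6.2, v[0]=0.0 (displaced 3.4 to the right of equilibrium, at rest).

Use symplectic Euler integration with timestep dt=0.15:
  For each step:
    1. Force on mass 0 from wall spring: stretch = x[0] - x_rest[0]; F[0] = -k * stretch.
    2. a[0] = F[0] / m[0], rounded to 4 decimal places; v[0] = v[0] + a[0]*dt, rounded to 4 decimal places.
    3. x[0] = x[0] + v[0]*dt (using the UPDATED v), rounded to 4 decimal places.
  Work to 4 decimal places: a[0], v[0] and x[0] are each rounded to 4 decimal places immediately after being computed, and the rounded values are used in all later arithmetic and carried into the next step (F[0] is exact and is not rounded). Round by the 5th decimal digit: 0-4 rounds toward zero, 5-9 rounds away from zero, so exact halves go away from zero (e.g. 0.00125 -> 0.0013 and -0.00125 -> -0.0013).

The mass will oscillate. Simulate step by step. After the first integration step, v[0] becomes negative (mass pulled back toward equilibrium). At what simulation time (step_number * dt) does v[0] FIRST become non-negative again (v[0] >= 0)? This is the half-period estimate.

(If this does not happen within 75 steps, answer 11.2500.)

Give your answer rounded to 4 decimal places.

Step 0: x=[6.2000] v=[0.0000]
Step 1: x=[6.1718] v=[-0.1879]
Step 2: x=[6.1157] v=[-0.3742]
Step 3: x=[6.0321] v=[-0.5574]
Step 4: x=[5.9217] v=[-0.7360]
Step 5: x=[5.7854] v=[-0.9085]
Step 6: x=[5.6244] v=[-1.0735]
Step 7: x=[5.4400] v=[-1.2296]
Step 8: x=[5.2337] v=[-1.3755]
Step 9: x=[5.0072] v=[-1.5100]
Step 10: x=[4.7624] v=[-1.6320]
Step 11: x=[4.5013] v=[-1.7405]
Step 12: x=[4.2261] v=[-1.8345]
Step 13: x=[3.9391] v=[-1.9133]
Step 14: x=[3.6427] v=[-1.9763]
Step 15: x=[3.3393] v=[-2.0229]
Step 16: x=[3.0314] v=[-2.0527]
Step 17: x=[2.7216] v=[-2.0655]
Step 18: x=[2.4124] v=[-2.0612]
Step 19: x=[2.1064] v=[-2.0398]
Step 20: x=[1.8062] v=[-2.0015]
Step 21: x=[1.5142] v=[-1.9466]
Step 22: x=[1.2329] v=[-1.8755]
Step 23: x=[0.9646] v=[-1.7889]
Step 24: x=[0.7115] v=[-1.6875]
Step 25: x=[0.4757] v=[-1.5721]
Step 26: x=[0.2591] v=[-1.4437]
Step 27: x=[0.0636] v=[-1.3033]
Step 28: x=[-0.1092] v=[-1.1521]
Step 29: x=[-0.2579] v=[-0.9913]
Step 30: x=[-0.3812] v=[-0.8223]
Step 31: x=[-0.4782] v=[-0.6465]
Step 32: x=[-0.5480] v=[-0.4653]
Step 33: x=[-0.5900] v=[-0.2803]
Step 34: x=[-0.6040] v=[-0.0930]
Step 35: x=[-0.5897] v=[0.0951]
First v>=0 after going negative at step 35, time=5.2500

Answer: 5.2500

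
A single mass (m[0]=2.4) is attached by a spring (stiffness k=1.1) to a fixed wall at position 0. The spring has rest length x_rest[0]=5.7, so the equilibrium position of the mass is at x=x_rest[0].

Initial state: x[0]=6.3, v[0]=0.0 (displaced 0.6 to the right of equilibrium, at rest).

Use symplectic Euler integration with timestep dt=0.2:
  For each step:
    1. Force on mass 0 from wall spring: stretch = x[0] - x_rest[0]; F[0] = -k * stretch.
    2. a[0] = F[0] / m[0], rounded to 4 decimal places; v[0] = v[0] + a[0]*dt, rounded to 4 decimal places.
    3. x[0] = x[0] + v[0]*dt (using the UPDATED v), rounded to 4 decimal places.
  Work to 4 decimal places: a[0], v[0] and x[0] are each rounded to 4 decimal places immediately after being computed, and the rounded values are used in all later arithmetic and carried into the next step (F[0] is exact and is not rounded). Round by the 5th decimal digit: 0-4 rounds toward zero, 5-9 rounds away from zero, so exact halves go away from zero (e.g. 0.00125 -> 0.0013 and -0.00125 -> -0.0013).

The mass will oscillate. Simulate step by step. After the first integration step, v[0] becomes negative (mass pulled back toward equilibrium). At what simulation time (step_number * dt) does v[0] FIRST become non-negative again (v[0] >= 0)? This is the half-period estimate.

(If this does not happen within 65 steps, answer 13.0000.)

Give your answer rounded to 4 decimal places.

Answer: 4.8000

Derivation:
Step 0: x=[6.3000] v=[0.0000]
Step 1: x=[6.2890] v=[-0.0550]
Step 2: x=[6.2672] v=[-0.1090]
Step 3: x=[6.2350] v=[-0.1610]
Step 4: x=[6.1930] v=[-0.2100]
Step 5: x=[6.1420] v=[-0.2552]
Step 6: x=[6.0829] v=[-0.2957]
Step 7: x=[6.0167] v=[-0.3308]
Step 8: x=[5.9447] v=[-0.3598]
Step 9: x=[5.8683] v=[-0.3822]
Step 10: x=[5.7888] v=[-0.3976]
Step 11: x=[5.7077] v=[-0.4057]
Step 12: x=[5.6264] v=[-0.4064]
Step 13: x=[5.5465] v=[-0.3997]
Step 14: x=[5.4694] v=[-0.3856]
Step 15: x=[5.3965] v=[-0.3645]
Step 16: x=[5.3292] v=[-0.3367]
Step 17: x=[5.2687] v=[-0.3027]
Step 18: x=[5.2161] v=[-0.2632]
Step 19: x=[5.1723] v=[-0.2188]
Step 20: x=[5.1382] v=[-0.1704]
Step 21: x=[5.1144] v=[-0.1189]
Step 22: x=[5.1014] v=[-0.0652]
Step 23: x=[5.0993] v=[-0.0103]
Step 24: x=[5.1083] v=[0.0448]
First v>=0 after going negative at step 24, time=4.8000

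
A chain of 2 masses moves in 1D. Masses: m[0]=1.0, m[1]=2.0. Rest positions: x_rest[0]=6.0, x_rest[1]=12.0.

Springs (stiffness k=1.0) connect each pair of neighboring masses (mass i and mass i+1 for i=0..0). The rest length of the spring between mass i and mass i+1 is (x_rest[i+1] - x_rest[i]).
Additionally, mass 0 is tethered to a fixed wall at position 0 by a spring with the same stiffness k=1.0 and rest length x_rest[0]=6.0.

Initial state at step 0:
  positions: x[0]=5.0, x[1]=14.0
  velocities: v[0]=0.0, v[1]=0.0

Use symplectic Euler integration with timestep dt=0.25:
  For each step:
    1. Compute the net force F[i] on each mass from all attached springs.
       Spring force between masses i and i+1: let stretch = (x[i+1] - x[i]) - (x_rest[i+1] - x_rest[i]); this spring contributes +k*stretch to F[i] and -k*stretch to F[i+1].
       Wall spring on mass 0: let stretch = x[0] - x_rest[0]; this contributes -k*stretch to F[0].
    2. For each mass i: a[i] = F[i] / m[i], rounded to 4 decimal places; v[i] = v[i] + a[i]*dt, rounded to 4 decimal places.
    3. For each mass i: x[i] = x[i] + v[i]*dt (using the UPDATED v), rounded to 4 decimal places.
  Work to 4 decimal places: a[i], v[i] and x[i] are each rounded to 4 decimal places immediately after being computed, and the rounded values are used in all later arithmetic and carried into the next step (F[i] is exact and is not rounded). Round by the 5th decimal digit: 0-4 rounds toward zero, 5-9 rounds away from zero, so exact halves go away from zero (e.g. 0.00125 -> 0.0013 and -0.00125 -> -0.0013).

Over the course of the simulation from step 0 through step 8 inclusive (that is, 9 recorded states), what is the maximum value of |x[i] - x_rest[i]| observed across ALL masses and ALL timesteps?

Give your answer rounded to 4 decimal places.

Step 0: x=[5.0000 14.0000] v=[0.0000 0.0000]
Step 1: x=[5.2500 13.9063] v=[1.0000 -0.3750]
Step 2: x=[5.7129 13.7295] v=[1.8516 -0.7071]
Step 3: x=[6.3198 13.4897] v=[2.4275 -0.9592]
Step 4: x=[6.9798 13.2133] v=[2.6400 -1.1055]
Step 5: x=[7.5932 12.9296] v=[2.4534 -1.1347]
Step 6: x=[8.0655 12.6667] v=[1.8892 -1.0518]
Step 7: x=[8.3213 12.4475] v=[1.0231 -0.8770]
Step 8: x=[8.3149 12.2868] v=[-0.0257 -0.6428]
Max displacement = 2.3213

Answer: 2.3213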